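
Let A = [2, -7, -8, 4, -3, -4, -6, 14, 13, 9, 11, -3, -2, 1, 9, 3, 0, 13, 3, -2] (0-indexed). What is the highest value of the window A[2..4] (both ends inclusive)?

Elements at indices 2..4: -8, 4, -3
max(-8, 4, -3) = 4

4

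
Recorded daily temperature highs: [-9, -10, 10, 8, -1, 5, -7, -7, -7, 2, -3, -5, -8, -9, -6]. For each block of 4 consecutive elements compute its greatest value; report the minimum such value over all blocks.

Each size-4 window and its max:
(-9, -10, 10, 8) → max 10
(-10, 10, 8, -1) → max 10
(10, 8, -1, 5) → max 10
(8, -1, 5, -7) → max 8
(-1, 5, -7, -7) → max 5
(5, -7, -7, -7) → max 5
(-7, -7, -7, 2) → max 2
(-7, -7, 2, -3) → max 2
(-7, 2, -3, -5) → max 2
(2, -3, -5, -8) → max 2
(-3, -5, -8, -9) → max -3
(-5, -8, -9, -6) → max -5
Minimum of these is -5.

-5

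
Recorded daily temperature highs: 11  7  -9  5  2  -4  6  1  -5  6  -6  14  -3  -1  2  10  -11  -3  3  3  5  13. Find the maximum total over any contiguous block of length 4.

[11, 7, -9, 5] → sum 14
[7, -9, 5, 2] → sum 5
[-9, 5, 2, -4] → sum -6
[5, 2, -4, 6] → sum 9
[2, -4, 6, 1] → sum 5
[-4, 6, 1, -5] → sum -2
[6, 1, -5, 6] → sum 8
[1, -5, 6, -6] → sum -4
[-5, 6, -6, 14] → sum 9
[6, -6, 14, -3] → sum 11
[-6, 14, -3, -1] → sum 4
[14, -3, -1, 2] → sum 12
[-3, -1, 2, 10] → sum 8
[-1, 2, 10, -11] → sum 0
[2, 10, -11, -3] → sum -2
[10, -11, -3, 3] → sum -1
[-11, -3, 3, 3] → sum -8
[-3, 3, 3, 5] → sum 8
[3, 3, 5, 13] → sum 24
Maximum of these is 24.

24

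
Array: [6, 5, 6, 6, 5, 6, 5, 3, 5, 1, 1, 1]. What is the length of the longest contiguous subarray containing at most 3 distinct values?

9

[6] 1 distinct, len 1
[6, 5] 2 distinct, len 2
[6, 5, 6] 2 distinct, len 3
[6, 5, 6, 6] 2 distinct, len 4
[6, 5, 6, 6, 5] 2 distinct, len 5
[6, 5, 6, 6, 5, 6] 2 distinct, len 6
[6, 5, 6, 6, 5, 6, 5] 2 distinct, len 7
[6, 5, 6, 6, 5, 6, 5, 3] 3 distinct, len 8
[6, 5, 6, 6, 5, 6, 5, 3, 5] 3 distinct, len 9
[5, 3, 5, 1] 3 distinct, len 4
[5, 3, 5, 1, 1] 3 distinct, len 5
[5, 3, 5, 1, 1, 1] 3 distinct, len 6
Longest length with ≤3 distinct: 9.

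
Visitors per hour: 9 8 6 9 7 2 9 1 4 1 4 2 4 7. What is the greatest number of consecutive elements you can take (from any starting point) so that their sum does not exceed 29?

add 9: [9] sum 9, len 1
add 8: [9, 8] sum 17, len 2
add 6: [9, 8, 6] sum 23, len 3
add 9: [8, 6, 9] sum 23, len 3
add 7: [6, 9, 7] sum 22, len 3
add 2: [6, 9, 7, 2] sum 24, len 4
add 9: [9, 7, 2, 9] sum 27, len 4
add 1: [9, 7, 2, 9, 1] sum 28, len 5
add 4: [7, 2, 9, 1, 4] sum 23, len 5
add 1: [7, 2, 9, 1, 4, 1] sum 24, len 6
add 4: [7, 2, 9, 1, 4, 1, 4] sum 28, len 7
add 2: [2, 9, 1, 4, 1, 4, 2] sum 23, len 7
add 4: [2, 9, 1, 4, 1, 4, 2, 4] sum 27, len 8
add 7: [1, 4, 1, 4, 2, 4, 7] sum 23, len 7
Longest length seen: 8.

8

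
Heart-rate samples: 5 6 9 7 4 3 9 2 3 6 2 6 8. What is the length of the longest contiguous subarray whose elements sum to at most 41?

Extend to the right; shrink from the left whenever the sum exceeds 41:
add 5: [5] sum 5, len 1
add 6: [5, 6] sum 11, len 2
add 9: [5, 6, 9] sum 20, len 3
add 7: [5, 6, 9, 7] sum 27, len 4
add 4: [5, 6, 9, 7, 4] sum 31, len 5
add 3: [5, 6, 9, 7, 4, 3] sum 34, len 6
add 9: [6, 9, 7, 4, 3, 9] sum 38, len 6
add 2: [6, 9, 7, 4, 3, 9, 2] sum 40, len 7
add 3: [9, 7, 4, 3, 9, 2, 3] sum 37, len 7
add 6: [7, 4, 3, 9, 2, 3, 6] sum 34, len 7
add 2: [7, 4, 3, 9, 2, 3, 6, 2] sum 36, len 8
add 6: [4, 3, 9, 2, 3, 6, 2, 6] sum 35, len 8
add 8: [3, 9, 2, 3, 6, 2, 6, 8] sum 39, len 8
Longest length seen: 8.

8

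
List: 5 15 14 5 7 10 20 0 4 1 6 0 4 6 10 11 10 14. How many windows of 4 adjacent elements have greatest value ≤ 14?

5 15 14 5 → max 15
15 14 5 7 → max 15
14 5 7 10 → max 14  ≤ 14 ✓
5 7 10 20 → max 20
7 10 20 0 → max 20
10 20 0 4 → max 20
20 0 4 1 → max 20
0 4 1 6 → max 6  ≤ 14 ✓
4 1 6 0 → max 6  ≤ 14 ✓
1 6 0 4 → max 6  ≤ 14 ✓
6 0 4 6 → max 6  ≤ 14 ✓
0 4 6 10 → max 10  ≤ 14 ✓
4 6 10 11 → max 11  ≤ 14 ✓
6 10 11 10 → max 11  ≤ 14 ✓
10 11 10 14 → max 14  ≤ 14 ✓
9 windows satisfy the condition.

9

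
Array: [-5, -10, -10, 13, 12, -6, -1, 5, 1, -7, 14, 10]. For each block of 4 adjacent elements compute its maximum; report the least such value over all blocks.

5

Window maxs for each of the 9 positions:
[-5, -10, -10, 13] → max 13
[-10, -10, 13, 12] → max 13
[-10, 13, 12, -6] → max 13
[13, 12, -6, -1] → max 13
[12, -6, -1, 5] → max 12
[-6, -1, 5, 1] → max 5
[-1, 5, 1, -7] → max 5
[5, 1, -7, 14] → max 14
[1, -7, 14, 10] → max 14
Least of these is 5.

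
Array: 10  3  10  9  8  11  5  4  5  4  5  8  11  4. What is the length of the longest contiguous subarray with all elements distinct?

7

add 10: [10] len 1
add 3: [10, 3] len 2
add 10 (repeat 10, move left end past it): [3, 10] len 2
add 9: [3, 10, 9] len 3
add 8: [3, 10, 9, 8] len 4
add 11: [3, 10, 9, 8, 11] len 5
add 5: [3, 10, 9, 8, 11, 5] len 6
add 4: [3, 10, 9, 8, 11, 5, 4] len 7
add 5 (repeat 5, move left end past it): [4, 5] len 2
add 4 (repeat 4, move left end past it): [5, 4] len 2
add 5 (repeat 5, move left end past it): [4, 5] len 2
add 8: [4, 5, 8] len 3
add 11: [4, 5, 8, 11] len 4
add 4 (repeat 4, move left end past it): [5, 8, 11, 4] len 4
Longest all-distinct length: 7.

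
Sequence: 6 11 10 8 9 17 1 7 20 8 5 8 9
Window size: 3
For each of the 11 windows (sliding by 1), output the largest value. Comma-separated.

11, 11, 10, 17, 17, 17, 20, 20, 20, 8, 9

Sliding a size-3 window across the 13 values:
[6, 11, 10] → max 11
[11, 10, 8] → max 11
[10, 8, 9] → max 10
[8, 9, 17] → max 17
[9, 17, 1] → max 17
[17, 1, 7] → max 17
[1, 7, 20] → max 20
[7, 20, 8] → max 20
[20, 8, 5] → max 20
[8, 5, 8] → max 8
[5, 8, 9] → max 9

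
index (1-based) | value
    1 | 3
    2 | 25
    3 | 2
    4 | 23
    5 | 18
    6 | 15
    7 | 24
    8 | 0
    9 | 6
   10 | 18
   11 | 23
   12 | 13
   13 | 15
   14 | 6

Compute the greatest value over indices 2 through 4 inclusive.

25

Elements at indices 2..4: 25, 2, 23
max(25, 2, 23) = 25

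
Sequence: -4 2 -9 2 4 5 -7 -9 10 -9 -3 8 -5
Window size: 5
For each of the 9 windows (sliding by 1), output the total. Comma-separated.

-5, 4, -5, -5, 3, -10, -18, -3, 1

(-4, 2, -9, 2, 4) → sum -5
(2, -9, 2, 4, 5) → sum 4
(-9, 2, 4, 5, -7) → sum -5
(2, 4, 5, -7, -9) → sum -5
(4, 5, -7, -9, 10) → sum 3
(5, -7, -9, 10, -9) → sum -10
(-7, -9, 10, -9, -3) → sum -18
(-9, 10, -9, -3, 8) → sum -3
(10, -9, -3, 8, -5) → sum 1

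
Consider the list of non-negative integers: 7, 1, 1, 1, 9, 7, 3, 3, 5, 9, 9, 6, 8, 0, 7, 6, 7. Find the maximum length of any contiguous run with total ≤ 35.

[7] sum 7 len 1
[7, 1] sum 8 len 2
[7, 1, 1] sum 9 len 3
[7, 1, 1, 1] sum 10 len 4
[7, 1, 1, 1, 9] sum 19 len 5
[7, 1, 1, 1, 9, 7] sum 26 len 6
[7, 1, 1, 1, 9, 7, 3] sum 29 len 7
[7, 1, 1, 1, 9, 7, 3, 3] sum 32 len 8
[1, 1, 1, 9, 7, 3, 3, 5] sum 30 len 8
[7, 3, 3, 5, 9] sum 27 len 5
[3, 3, 5, 9, 9] sum 29 len 5
[3, 3, 5, 9, 9, 6] sum 35 len 6
[9, 9, 6, 8] sum 32 len 4
[9, 9, 6, 8, 0] sum 32 len 5
[9, 6, 8, 0, 7] sum 30 len 5
[6, 8, 0, 7, 6] sum 27 len 5
[6, 8, 0, 7, 6, 7] sum 34 len 6
Longest length seen: 8.

8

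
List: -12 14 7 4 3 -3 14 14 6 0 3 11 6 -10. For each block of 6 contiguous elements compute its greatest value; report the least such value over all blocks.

11

-12 14 7 4 3 -3 → max 14
14 7 4 3 -3 14 → max 14
7 4 3 -3 14 14 → max 14
4 3 -3 14 14 6 → max 14
3 -3 14 14 6 0 → max 14
-3 14 14 6 0 3 → max 14
14 14 6 0 3 11 → max 14
14 6 0 3 11 6 → max 14
6 0 3 11 6 -10 → max 11
Least of these is 11.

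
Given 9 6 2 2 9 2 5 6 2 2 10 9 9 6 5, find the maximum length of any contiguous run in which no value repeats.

add 9: [9] len 1
add 6: [9, 6] len 2
add 2: [9, 6, 2] len 3
add 2 (repeat 2, move left end past it): [2] len 1
add 9: [2, 9] len 2
add 2 (repeat 2, move left end past it): [9, 2] len 2
add 5: [9, 2, 5] len 3
add 6: [9, 2, 5, 6] len 4
add 2 (repeat 2, move left end past it): [5, 6, 2] len 3
add 2 (repeat 2, move left end past it): [2] len 1
add 10: [2, 10] len 2
add 9: [2, 10, 9] len 3
add 9 (repeat 9, move left end past it): [9] len 1
add 6: [9, 6] len 2
add 5: [9, 6, 5] len 3
Longest all-distinct length: 4.

4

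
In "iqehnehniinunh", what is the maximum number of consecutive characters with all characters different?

[i] len 1
[i, q] len 2
[i, q, e] len 3
[i, q, e, h] len 4
[i, q, e, h, n] len 5
[h, n, e] len 3
[n, e, h] len 3
[e, h, n] len 3
[e, h, n, i] len 4
[i] len 1
[i, n] len 2
[i, n, u] len 3
[u, n] len 2
[u, n, h] len 3
Longest all-distinct length: 5.

5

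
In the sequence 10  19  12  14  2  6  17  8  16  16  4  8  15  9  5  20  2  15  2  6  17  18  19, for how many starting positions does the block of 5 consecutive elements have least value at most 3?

12

10 19 12 14 2 → min 2  ≤ 3 ✓
19 12 14 2 6 → min 2  ≤ 3 ✓
12 14 2 6 17 → min 2  ≤ 3 ✓
14 2 6 17 8 → min 2  ≤ 3 ✓
2 6 17 8 16 → min 2  ≤ 3 ✓
6 17 8 16 16 → min 6
17 8 16 16 4 → min 4
8 16 16 4 8 → min 4
16 16 4 8 15 → min 4
16 4 8 15 9 → min 4
4 8 15 9 5 → min 4
8 15 9 5 20 → min 5
15 9 5 20 2 → min 2  ≤ 3 ✓
9 5 20 2 15 → min 2  ≤ 3 ✓
5 20 2 15 2 → min 2  ≤ 3 ✓
20 2 15 2 6 → min 2  ≤ 3 ✓
2 15 2 6 17 → min 2  ≤ 3 ✓
15 2 6 17 18 → min 2  ≤ 3 ✓
2 6 17 18 19 → min 2  ≤ 3 ✓
12 windows satisfy the condition.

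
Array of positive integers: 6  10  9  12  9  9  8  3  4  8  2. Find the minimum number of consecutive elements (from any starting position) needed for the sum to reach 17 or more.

Extend right; whenever the sum reaches 17, record the length and shrink from the left:
add 6: running sum 6 < 17
add 10: running sum 16 < 17
end 2: [10, 9] sum 19, len 2
end 3: [9, 12] sum 21, len 2
end 4: [12, 9] sum 21, len 2
end 5: [9, 9] sum 18, len 2
end 6: [9, 8] sum 17, len 2
end 7: [9, 8, 3] sum 20, len 3
end 8: [9, 8, 3, 4] sum 24, len 4
end 9: [8, 3, 4, 8] sum 23, len 4
end 10: [3, 4, 8, 2] sum 17, len 4
Shortest qualifying length: 2.

2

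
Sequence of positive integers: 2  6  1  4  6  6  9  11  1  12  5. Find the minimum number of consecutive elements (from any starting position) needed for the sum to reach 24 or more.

add 2: running sum 2 < 24
add 6: running sum 8 < 24
add 1: running sum 9 < 24
add 4: running sum 13 < 24
add 6: running sum 19 < 24
end 5: [2, 6, 1, 4, 6, 6] sum 25, len 6
end 6: [4, 6, 6, 9] sum 25, len 4
end 7: [6, 9, 11] sum 26, len 3
end 8: [6, 9, 11, 1] sum 27, len 4
end 9: [11, 1, 12] sum 24, len 3
end 10: [11, 1, 12, 5] sum 29, len 4
Shortest qualifying length: 3.

3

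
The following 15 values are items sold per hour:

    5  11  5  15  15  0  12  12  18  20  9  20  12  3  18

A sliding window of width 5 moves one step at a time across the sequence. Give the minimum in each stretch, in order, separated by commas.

[5, 11, 5, 15, 15] → min 5
[11, 5, 15, 15, 0] → min 0
[5, 15, 15, 0, 12] → min 0
[15, 15, 0, 12, 12] → min 0
[15, 0, 12, 12, 18] → min 0
[0, 12, 12, 18, 20] → min 0
[12, 12, 18, 20, 9] → min 9
[12, 18, 20, 9, 20] → min 9
[18, 20, 9, 20, 12] → min 9
[20, 9, 20, 12, 3] → min 3
[9, 20, 12, 3, 18] → min 3

5, 0, 0, 0, 0, 0, 9, 9, 9, 3, 3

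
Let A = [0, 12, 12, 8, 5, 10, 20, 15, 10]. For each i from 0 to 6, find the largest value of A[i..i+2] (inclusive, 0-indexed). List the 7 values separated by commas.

12, 12, 12, 10, 20, 20, 20

0 12 12 → max 12
12 12 8 → max 12
12 8 5 → max 12
8 5 10 → max 10
5 10 20 → max 20
10 20 15 → max 20
20 15 10 → max 20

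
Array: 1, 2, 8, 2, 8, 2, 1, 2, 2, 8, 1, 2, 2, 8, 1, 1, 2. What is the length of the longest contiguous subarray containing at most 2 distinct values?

add 1: window [1] (1 distinct), len 1
add 2: window [1, 2] (2 distinct), len 2
add 8: window [2, 8] (2 distinct), len 2
add 2: window [2, 8, 2] (2 distinct), len 3
add 8: window [2, 8, 2, 8] (2 distinct), len 4
add 2: window [2, 8, 2, 8, 2] (2 distinct), len 5
add 1: window [2, 1] (2 distinct), len 2
add 2: window [2, 1, 2] (2 distinct), len 3
add 2: window [2, 1, 2, 2] (2 distinct), len 4
add 8: window [2, 2, 8] (2 distinct), len 3
add 1: window [8, 1] (2 distinct), len 2
add 2: window [1, 2] (2 distinct), len 2
add 2: window [1, 2, 2] (2 distinct), len 3
add 8: window [2, 2, 8] (2 distinct), len 3
add 1: window [8, 1] (2 distinct), len 2
add 1: window [8, 1, 1] (2 distinct), len 3
add 2: window [1, 1, 2] (2 distinct), len 3
Longest length with ≤2 distinct: 5.

5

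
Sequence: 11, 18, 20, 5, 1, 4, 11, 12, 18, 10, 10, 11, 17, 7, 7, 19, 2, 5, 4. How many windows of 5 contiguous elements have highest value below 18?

3

11 18 20 5 1 → max 20
18 20 5 1 4 → max 20
20 5 1 4 11 → max 20
5 1 4 11 12 → max 12  < 18 ✓
1 4 11 12 18 → max 18
4 11 12 18 10 → max 18
11 12 18 10 10 → max 18
12 18 10 10 11 → max 18
18 10 10 11 17 → max 18
10 10 11 17 7 → max 17  < 18 ✓
10 11 17 7 7 → max 17  < 18 ✓
11 17 7 7 19 → max 19
17 7 7 19 2 → max 19
7 7 19 2 5 → max 19
7 19 2 5 4 → max 19
3 windows satisfy the condition.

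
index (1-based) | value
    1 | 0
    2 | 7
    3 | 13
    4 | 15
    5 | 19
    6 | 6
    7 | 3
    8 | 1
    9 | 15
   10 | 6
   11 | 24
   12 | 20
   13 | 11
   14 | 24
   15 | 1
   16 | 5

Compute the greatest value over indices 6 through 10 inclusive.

15

Elements at indices 6..10: 6, 3, 1, 15, 6
max(6, 3, 1, 15, 6) = 15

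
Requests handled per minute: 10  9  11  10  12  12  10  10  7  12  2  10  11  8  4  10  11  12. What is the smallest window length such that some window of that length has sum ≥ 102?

10

add 10: running sum 10 < 102
add 9: running sum 19 < 102
add 11: running sum 30 < 102
add 10: running sum 40 < 102
add 12: running sum 52 < 102
add 12: running sum 64 < 102
add 10: running sum 74 < 102
add 10: running sum 84 < 102
add 7: running sum 91 < 102
add 12: shortest ending here [10, 9, 11, 10, 12, 12, 10, 10, 7, 12] sum 103, len 10
add 2: shortest ending here [10, 9, 11, 10, 12, 12, 10, 10, 7, 12, 2] sum 105, len 11
add 10: shortest ending here [9, 11, 10, 12, 12, 10, 10, 7, 12, 2, 10] sum 105, len 11
add 11: shortest ending here [11, 10, 12, 12, 10, 10, 7, 12, 2, 10, 11] sum 107, len 11
add 8: shortest ending here [10, 12, 12, 10, 10, 7, 12, 2, 10, 11, 8] sum 104, len 11
add 4: shortest ending here [10, 12, 12, 10, 10, 7, 12, 2, 10, 11, 8, 4] sum 108, len 12
add 10: shortest ending here [12, 12, 10, 10, 7, 12, 2, 10, 11, 8, 4, 10] sum 108, len 12
add 11: shortest ending here [12, 10, 10, 7, 12, 2, 10, 11, 8, 4, 10, 11] sum 107, len 12
add 12: shortest ending here [10, 10, 7, 12, 2, 10, 11, 8, 4, 10, 11, 12] sum 107, len 12
Shortest qualifying length: 10.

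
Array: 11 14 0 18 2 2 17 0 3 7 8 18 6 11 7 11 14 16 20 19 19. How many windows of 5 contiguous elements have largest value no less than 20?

(11, 14, 0, 18, 2) → max 18
(14, 0, 18, 2, 2) → max 18
(0, 18, 2, 2, 17) → max 18
(18, 2, 2, 17, 0) → max 18
(2, 2, 17, 0, 3) → max 17
(2, 17, 0, 3, 7) → max 17
(17, 0, 3, 7, 8) → max 17
(0, 3, 7, 8, 18) → max 18
(3, 7, 8, 18, 6) → max 18
(7, 8, 18, 6, 11) → max 18
(8, 18, 6, 11, 7) → max 18
(18, 6, 11, 7, 11) → max 18
(6, 11, 7, 11, 14) → max 14
(11, 7, 11, 14, 16) → max 16
(7, 11, 14, 16, 20) → max 20  ≥ 20 ✓
(11, 14, 16, 20, 19) → max 20  ≥ 20 ✓
(14, 16, 20, 19, 19) → max 20  ≥ 20 ✓
3 windows satisfy the condition.

3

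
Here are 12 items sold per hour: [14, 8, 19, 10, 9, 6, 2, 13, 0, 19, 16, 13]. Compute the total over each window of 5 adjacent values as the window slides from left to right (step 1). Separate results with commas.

14 8 19 10 9 → sum 60
8 19 10 9 6 → sum 52
19 10 9 6 2 → sum 46
10 9 6 2 13 → sum 40
9 6 2 13 0 → sum 30
6 2 13 0 19 → sum 40
2 13 0 19 16 → sum 50
13 0 19 16 13 → sum 61

60, 52, 46, 40, 30, 40, 50, 61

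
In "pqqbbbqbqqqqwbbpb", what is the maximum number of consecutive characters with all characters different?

3

add p: [p] len 1
add q: [p, q] len 2
add q (repeat q, move left end past it): [q] len 1
add b: [q, b] len 2
add b (repeat b, move left end past it): [b] len 1
add b (repeat b, move left end past it): [b] len 1
add q: [b, q] len 2
add b (repeat b, move left end past it): [q, b] len 2
add q (repeat q, move left end past it): [b, q] len 2
add q (repeat q, move left end past it): [q] len 1
add q (repeat q, move left end past it): [q] len 1
add q (repeat q, move left end past it): [q] len 1
add w: [q, w] len 2
add b: [q, w, b] len 3
add b (repeat b, move left end past it): [b] len 1
add p: [b, p] len 2
add b (repeat b, move left end past it): [p, b] len 2
Longest all-distinct length: 3.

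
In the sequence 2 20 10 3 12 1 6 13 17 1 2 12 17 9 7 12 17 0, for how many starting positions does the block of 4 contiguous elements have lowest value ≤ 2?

11

(2, 20, 10, 3) → min 2  ≤ 2 ✓
(20, 10, 3, 12) → min 3
(10, 3, 12, 1) → min 1  ≤ 2 ✓
(3, 12, 1, 6) → min 1  ≤ 2 ✓
(12, 1, 6, 13) → min 1  ≤ 2 ✓
(1, 6, 13, 17) → min 1  ≤ 2 ✓
(6, 13, 17, 1) → min 1  ≤ 2 ✓
(13, 17, 1, 2) → min 1  ≤ 2 ✓
(17, 1, 2, 12) → min 1  ≤ 2 ✓
(1, 2, 12, 17) → min 1  ≤ 2 ✓
(2, 12, 17, 9) → min 2  ≤ 2 ✓
(12, 17, 9, 7) → min 7
(17, 9, 7, 12) → min 7
(9, 7, 12, 17) → min 7
(7, 12, 17, 0) → min 0  ≤ 2 ✓
11 windows satisfy the condition.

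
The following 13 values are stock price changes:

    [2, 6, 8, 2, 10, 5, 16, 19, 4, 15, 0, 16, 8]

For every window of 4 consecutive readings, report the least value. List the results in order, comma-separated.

[2, 6, 8, 2] → min 2
[6, 8, 2, 10] → min 2
[8, 2, 10, 5] → min 2
[2, 10, 5, 16] → min 2
[10, 5, 16, 19] → min 5
[5, 16, 19, 4] → min 4
[16, 19, 4, 15] → min 4
[19, 4, 15, 0] → min 0
[4, 15, 0, 16] → min 0
[15, 0, 16, 8] → min 0

2, 2, 2, 2, 5, 4, 4, 0, 0, 0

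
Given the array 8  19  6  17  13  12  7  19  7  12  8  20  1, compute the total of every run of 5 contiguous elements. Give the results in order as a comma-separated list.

Sliding a size-5 window across the 13 values:
8 19 6 17 13 → sum 63
19 6 17 13 12 → sum 67
6 17 13 12 7 → sum 55
17 13 12 7 19 → sum 68
13 12 7 19 7 → sum 58
12 7 19 7 12 → sum 57
7 19 7 12 8 → sum 53
19 7 12 8 20 → sum 66
7 12 8 20 1 → sum 48

63, 67, 55, 68, 58, 57, 53, 66, 48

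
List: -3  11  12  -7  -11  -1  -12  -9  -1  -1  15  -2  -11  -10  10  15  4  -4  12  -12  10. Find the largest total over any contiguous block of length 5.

37

Each size-5 window and its sum:
-3 11 12 -7 -11 → sum 2
11 12 -7 -11 -1 → sum 4
12 -7 -11 -1 -12 → sum -19
-7 -11 -1 -12 -9 → sum -40
-11 -1 -12 -9 -1 → sum -34
-1 -12 -9 -1 -1 → sum -24
-12 -9 -1 -1 15 → sum -8
-9 -1 -1 15 -2 → sum 2
-1 -1 15 -2 -11 → sum 0
-1 15 -2 -11 -10 → sum -9
15 -2 -11 -10 10 → sum 2
-2 -11 -10 10 15 → sum 2
-11 -10 10 15 4 → sum 8
-10 10 15 4 -4 → sum 15
10 15 4 -4 12 → sum 37
15 4 -4 12 -12 → sum 15
4 -4 12 -12 10 → sum 10
Largest of these is 37.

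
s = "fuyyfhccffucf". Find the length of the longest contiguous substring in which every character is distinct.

4

add f: [f] len 1
add u: [f, u] len 2
add y: [f, u, y] len 3
add y (repeat y, move left end past it): [y] len 1
add f: [y, f] len 2
add h: [y, f, h] len 3
add c: [y, f, h, c] len 4
add c (repeat c, move left end past it): [c] len 1
add f: [c, f] len 2
add f (repeat f, move left end past it): [f] len 1
add u: [f, u] len 2
add c: [f, u, c] len 3
add f (repeat f, move left end past it): [u, c, f] len 3
Longest all-distinct length: 4.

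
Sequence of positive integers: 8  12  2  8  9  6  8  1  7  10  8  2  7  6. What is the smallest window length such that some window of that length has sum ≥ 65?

10

Extend right; whenever the sum reaches 65, record the length and shrink from the left:
add 8: running sum 8 < 65
add 12: running sum 20 < 65
add 2: running sum 22 < 65
add 8: running sum 30 < 65
add 9: running sum 39 < 65
add 6: running sum 45 < 65
add 8: running sum 53 < 65
add 1: running sum 54 < 65
add 7: running sum 61 < 65
end 9: [8, 12, 2, 8, 9, 6, 8, 1, 7, 10] sum 71, len 10
end 10: [12, 2, 8, 9, 6, 8, 1, 7, 10, 8] sum 71, len 10
end 11: [12, 2, 8, 9, 6, 8, 1, 7, 10, 8, 2] sum 73, len 11
end 12: [8, 9, 6, 8, 1, 7, 10, 8, 2, 7] sum 66, len 10
end 13: [8, 9, 6, 8, 1, 7, 10, 8, 2, 7, 6] sum 72, len 11
Shortest qualifying length: 10.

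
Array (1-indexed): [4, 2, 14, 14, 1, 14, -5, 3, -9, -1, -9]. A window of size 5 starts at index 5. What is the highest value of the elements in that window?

Elements at indices 5..9: 1, 14, -5, 3, -9
max(1, 14, -5, 3, -9) = 14

14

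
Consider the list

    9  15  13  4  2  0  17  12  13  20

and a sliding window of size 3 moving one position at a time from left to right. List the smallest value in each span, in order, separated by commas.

9, 4, 2, 0, 0, 0, 12, 12

Sliding a size-3 window across the 10 values:
[9, 15, 13] → min 9
[15, 13, 4] → min 4
[13, 4, 2] → min 2
[4, 2, 0] → min 0
[2, 0, 17] → min 0
[0, 17, 12] → min 0
[17, 12, 13] → min 12
[12, 13, 20] → min 12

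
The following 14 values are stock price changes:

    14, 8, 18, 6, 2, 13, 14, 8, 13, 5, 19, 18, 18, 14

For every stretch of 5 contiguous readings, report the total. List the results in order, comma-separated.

48, 47, 53, 43, 50, 53, 59, 63, 73, 74

14 8 18 6 2 → sum 48
8 18 6 2 13 → sum 47
18 6 2 13 14 → sum 53
6 2 13 14 8 → sum 43
2 13 14 8 13 → sum 50
13 14 8 13 5 → sum 53
14 8 13 5 19 → sum 59
8 13 5 19 18 → sum 63
13 5 19 18 18 → sum 73
5 19 18 18 14 → sum 74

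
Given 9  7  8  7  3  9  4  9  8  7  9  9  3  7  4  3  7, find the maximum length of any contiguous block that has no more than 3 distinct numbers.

Extend right; when distinct count exceeds 3, shrink from the left:
add 9: window [9] (1 distinct), len 1
add 7: window [9, 7] (2 distinct), len 2
add 8: window [9, 7, 8] (3 distinct), len 3
add 7: window [9, 7, 8, 7] (3 distinct), len 4
add 3: window [7, 8, 7, 3] (3 distinct), len 4
add 9: window [7, 3, 9] (3 distinct), len 3
add 4: window [3, 9, 4] (3 distinct), len 3
add 9: window [3, 9, 4, 9] (3 distinct), len 4
add 8: window [9, 4, 9, 8] (3 distinct), len 4
add 7: window [9, 8, 7] (3 distinct), len 3
add 9: window [9, 8, 7, 9] (3 distinct), len 4
add 9: window [9, 8, 7, 9, 9] (3 distinct), len 5
add 3: window [7, 9, 9, 3] (3 distinct), len 4
add 7: window [7, 9, 9, 3, 7] (3 distinct), len 5
add 4: window [3, 7, 4] (3 distinct), len 3
add 3: window [3, 7, 4, 3] (3 distinct), len 4
add 7: window [3, 7, 4, 3, 7] (3 distinct), len 5
Longest length with ≤3 distinct: 5.

5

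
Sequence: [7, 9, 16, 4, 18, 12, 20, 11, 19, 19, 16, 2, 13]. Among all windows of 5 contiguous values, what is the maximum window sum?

85

7 9 16 4 18 → sum 54
9 16 4 18 12 → sum 59
16 4 18 12 20 → sum 70
4 18 12 20 11 → sum 65
18 12 20 11 19 → sum 80
12 20 11 19 19 → sum 81
20 11 19 19 16 → sum 85
11 19 19 16 2 → sum 67
19 19 16 2 13 → sum 69
Maximum of these is 85.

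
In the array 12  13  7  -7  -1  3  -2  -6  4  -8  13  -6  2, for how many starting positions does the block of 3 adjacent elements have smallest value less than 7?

(12, 13, 7) → min 7
(13, 7, -7) → min -7  < 7 ✓
(7, -7, -1) → min -7  < 7 ✓
(-7, -1, 3) → min -7  < 7 ✓
(-1, 3, -2) → min -2  < 7 ✓
(3, -2, -6) → min -6  < 7 ✓
(-2, -6, 4) → min -6  < 7 ✓
(-6, 4, -8) → min -8  < 7 ✓
(4, -8, 13) → min -8  < 7 ✓
(-8, 13, -6) → min -8  < 7 ✓
(13, -6, 2) → min -6  < 7 ✓
10 windows satisfy the condition.

10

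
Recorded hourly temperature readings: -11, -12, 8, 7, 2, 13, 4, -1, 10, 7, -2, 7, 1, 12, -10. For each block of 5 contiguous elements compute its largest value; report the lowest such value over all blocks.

[-11, -12, 8, 7, 2] → max 8
[-12, 8, 7, 2, 13] → max 13
[8, 7, 2, 13, 4] → max 13
[7, 2, 13, 4, -1] → max 13
[2, 13, 4, -1, 10] → max 13
[13, 4, -1, 10, 7] → max 13
[4, -1, 10, 7, -2] → max 10
[-1, 10, 7, -2, 7] → max 10
[10, 7, -2, 7, 1] → max 10
[7, -2, 7, 1, 12] → max 12
[-2, 7, 1, 12, -10] → max 12
Lowest of these is 8.

8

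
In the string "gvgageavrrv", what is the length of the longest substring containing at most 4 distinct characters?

8

Extend right; when distinct count exceeds 4, shrink from the left:
add g: window [g] (1 distinct), len 1
add v: window [g, v] (2 distinct), len 2
add g: window [g, v, g] (2 distinct), len 3
add a: window [g, v, g, a] (3 distinct), len 4
add g: window [g, v, g, a, g] (3 distinct), len 5
add e: window [g, v, g, a, g, e] (4 distinct), len 6
add a: window [g, v, g, a, g, e, a] (4 distinct), len 7
add v: window [g, v, g, a, g, e, a, v] (4 distinct), len 8
add r: window [e, a, v, r] (4 distinct), len 4
add r: window [e, a, v, r, r] (4 distinct), len 5
add v: window [e, a, v, r, r, v] (4 distinct), len 6
Longest length with ≤4 distinct: 8.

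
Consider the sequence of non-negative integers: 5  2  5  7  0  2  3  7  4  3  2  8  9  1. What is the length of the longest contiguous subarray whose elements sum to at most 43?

11

add 5: [5] sum 5, len 1
add 2: [5, 2] sum 7, len 2
add 5: [5, 2, 5] sum 12, len 3
add 7: [5, 2, 5, 7] sum 19, len 4
add 0: [5, 2, 5, 7, 0] sum 19, len 5
add 2: [5, 2, 5, 7, 0, 2] sum 21, len 6
add 3: [5, 2, 5, 7, 0, 2, 3] sum 24, len 7
add 7: [5, 2, 5, 7, 0, 2, 3, 7] sum 31, len 8
add 4: [5, 2, 5, 7, 0, 2, 3, 7, 4] sum 35, len 9
add 3: [5, 2, 5, 7, 0, 2, 3, 7, 4, 3] sum 38, len 10
add 2: [5, 2, 5, 7, 0, 2, 3, 7, 4, 3, 2] sum 40, len 11
add 8: [2, 5, 7, 0, 2, 3, 7, 4, 3, 2, 8] sum 43, len 11
add 9: [0, 2, 3, 7, 4, 3, 2, 8, 9] sum 38, len 9
add 1: [0, 2, 3, 7, 4, 3, 2, 8, 9, 1] sum 39, len 10
Longest length seen: 11.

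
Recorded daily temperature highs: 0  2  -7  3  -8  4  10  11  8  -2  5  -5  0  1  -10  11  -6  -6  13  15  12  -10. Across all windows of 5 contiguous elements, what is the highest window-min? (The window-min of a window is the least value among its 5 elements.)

-2

Window mins for each of the 18 positions:
[0, 2, -7, 3, -8] → min -8
[2, -7, 3, -8, 4] → min -8
[-7, 3, -8, 4, 10] → min -8
[3, -8, 4, 10, 11] → min -8
[-8, 4, 10, 11, 8] → min -8
[4, 10, 11, 8, -2] → min -2
[10, 11, 8, -2, 5] → min -2
[11, 8, -2, 5, -5] → min -5
[8, -2, 5, -5, 0] → min -5
[-2, 5, -5, 0, 1] → min -5
[5, -5, 0, 1, -10] → min -10
[-5, 0, 1, -10, 11] → min -10
[0, 1, -10, 11, -6] → min -10
[1, -10, 11, -6, -6] → min -10
[-10, 11, -6, -6, 13] → min -10
[11, -6, -6, 13, 15] → min -6
[-6, -6, 13, 15, 12] → min -6
[-6, 13, 15, 12, -10] → min -10
Highest of these is -2.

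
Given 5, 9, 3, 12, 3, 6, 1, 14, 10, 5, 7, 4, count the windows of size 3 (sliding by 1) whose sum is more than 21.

[5, 9, 3] → sum 17
[9, 3, 12] → sum 24  > 21 ✓
[3, 12, 3] → sum 18
[12, 3, 6] → sum 21
[3, 6, 1] → sum 10
[6, 1, 14] → sum 21
[1, 14, 10] → sum 25  > 21 ✓
[14, 10, 5] → sum 29  > 21 ✓
[10, 5, 7] → sum 22  > 21 ✓
[5, 7, 4] → sum 16
4 windows satisfy the condition.

4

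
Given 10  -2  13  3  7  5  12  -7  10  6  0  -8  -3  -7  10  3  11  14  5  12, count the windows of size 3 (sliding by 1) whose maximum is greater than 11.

9

10 -2 13 → max 13  > 11 ✓
-2 13 3 → max 13  > 11 ✓
13 3 7 → max 13  > 11 ✓
3 7 5 → max 7
7 5 12 → max 12  > 11 ✓
5 12 -7 → max 12  > 11 ✓
12 -7 10 → max 12  > 11 ✓
-7 10 6 → max 10
10 6 0 → max 10
6 0 -8 → max 6
0 -8 -3 → max 0
-8 -3 -7 → max -3
-3 -7 10 → max 10
-7 10 3 → max 10
10 3 11 → max 11
3 11 14 → max 14  > 11 ✓
11 14 5 → max 14  > 11 ✓
14 5 12 → max 14  > 11 ✓
9 windows satisfy the condition.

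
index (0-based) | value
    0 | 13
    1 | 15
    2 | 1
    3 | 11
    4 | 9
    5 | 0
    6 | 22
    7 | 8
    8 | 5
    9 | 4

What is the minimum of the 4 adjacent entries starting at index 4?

Elements at indices 4..7: 9, 0, 22, 8
min(9, 0, 22, 8) = 0

0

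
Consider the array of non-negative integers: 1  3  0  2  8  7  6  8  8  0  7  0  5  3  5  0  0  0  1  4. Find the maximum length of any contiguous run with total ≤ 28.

add 1: [1] sum 1, len 1
add 3: [1, 3] sum 4, len 2
add 0: [1, 3, 0] sum 4, len 3
add 2: [1, 3, 0, 2] sum 6, len 4
add 8: [1, 3, 0, 2, 8] sum 14, len 5
add 7: [1, 3, 0, 2, 8, 7] sum 21, len 6
add 6: [1, 3, 0, 2, 8, 7, 6] sum 27, len 7
add 8: [7, 6, 8] sum 21, len 3
add 8: [6, 8, 8] sum 22, len 3
add 0: [6, 8, 8, 0] sum 22, len 4
add 7: [8, 8, 0, 7] sum 23, len 4
add 0: [8, 8, 0, 7, 0] sum 23, len 5
add 5: [8, 8, 0, 7, 0, 5] sum 28, len 6
add 3: [8, 0, 7, 0, 5, 3] sum 23, len 6
add 5: [8, 0, 7, 0, 5, 3, 5] sum 28, len 7
add 0: [8, 0, 7, 0, 5, 3, 5, 0] sum 28, len 8
add 0: [8, 0, 7, 0, 5, 3, 5, 0, 0] sum 28, len 9
add 0: [8, 0, 7, 0, 5, 3, 5, 0, 0, 0] sum 28, len 10
add 1: [0, 7, 0, 5, 3, 5, 0, 0, 0, 1] sum 21, len 10
add 4: [0, 7, 0, 5, 3, 5, 0, 0, 0, 1, 4] sum 25, len 11
Longest length seen: 11.

11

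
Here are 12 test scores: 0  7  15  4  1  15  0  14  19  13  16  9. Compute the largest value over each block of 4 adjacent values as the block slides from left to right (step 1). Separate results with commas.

Sliding a size-4 window across the 12 values:
0 7 15 4 → max 15
7 15 4 1 → max 15
15 4 1 15 → max 15
4 1 15 0 → max 15
1 15 0 14 → max 15
15 0 14 19 → max 19
0 14 19 13 → max 19
14 19 13 16 → max 19
19 13 16 9 → max 19

15, 15, 15, 15, 15, 19, 19, 19, 19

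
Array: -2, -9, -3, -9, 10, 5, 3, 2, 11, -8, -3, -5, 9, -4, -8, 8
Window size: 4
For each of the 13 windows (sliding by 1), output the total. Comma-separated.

-23, -11, 3, 9, 20, 21, 8, 2, -5, -7, -3, -8, 5

(-2, -9, -3, -9) → sum -23
(-9, -3, -9, 10) → sum -11
(-3, -9, 10, 5) → sum 3
(-9, 10, 5, 3) → sum 9
(10, 5, 3, 2) → sum 20
(5, 3, 2, 11) → sum 21
(3, 2, 11, -8) → sum 8
(2, 11, -8, -3) → sum 2
(11, -8, -3, -5) → sum -5
(-8, -3, -5, 9) → sum -7
(-3, -5, 9, -4) → sum -3
(-5, 9, -4, -8) → sum -8
(9, -4, -8, 8) → sum 5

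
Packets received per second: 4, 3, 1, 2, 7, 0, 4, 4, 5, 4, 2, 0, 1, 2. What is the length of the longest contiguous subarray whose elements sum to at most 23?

add 4: [4] sum 4, len 1
add 3: [4, 3] sum 7, len 2
add 1: [4, 3, 1] sum 8, len 3
add 2: [4, 3, 1, 2] sum 10, len 4
add 7: [4, 3, 1, 2, 7] sum 17, len 5
add 0: [4, 3, 1, 2, 7, 0] sum 17, len 6
add 4: [4, 3, 1, 2, 7, 0, 4] sum 21, len 7
add 4: [3, 1, 2, 7, 0, 4, 4] sum 21, len 7
add 5: [1, 2, 7, 0, 4, 4, 5] sum 23, len 7
add 4: [0, 4, 4, 5, 4] sum 17, len 5
add 2: [0, 4, 4, 5, 4, 2] sum 19, len 6
add 0: [0, 4, 4, 5, 4, 2, 0] sum 19, len 7
add 1: [0, 4, 4, 5, 4, 2, 0, 1] sum 20, len 8
add 2: [0, 4, 4, 5, 4, 2, 0, 1, 2] sum 22, len 9
Longest length seen: 9.

9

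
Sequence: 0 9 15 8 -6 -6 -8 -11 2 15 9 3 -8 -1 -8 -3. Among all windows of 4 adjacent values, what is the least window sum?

-31

Window sums for each of the 13 positions:
(0, 9, 15, 8) → sum 32
(9, 15, 8, -6) → sum 26
(15, 8, -6, -6) → sum 11
(8, -6, -6, -8) → sum -12
(-6, -6, -8, -11) → sum -31
(-6, -8, -11, 2) → sum -23
(-8, -11, 2, 15) → sum -2
(-11, 2, 15, 9) → sum 15
(2, 15, 9, 3) → sum 29
(15, 9, 3, -8) → sum 19
(9, 3, -8, -1) → sum 3
(3, -8, -1, -8) → sum -14
(-8, -1, -8, -3) → sum -20
Least of these is -31.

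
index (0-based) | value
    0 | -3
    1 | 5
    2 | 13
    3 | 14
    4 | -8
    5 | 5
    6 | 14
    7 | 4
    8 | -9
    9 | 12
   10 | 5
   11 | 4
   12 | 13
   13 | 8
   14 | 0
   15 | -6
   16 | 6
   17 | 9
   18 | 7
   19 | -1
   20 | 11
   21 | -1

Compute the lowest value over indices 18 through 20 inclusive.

-1

Elements at indices 18..20: 7, -1, 11
min(7, -1, 11) = -1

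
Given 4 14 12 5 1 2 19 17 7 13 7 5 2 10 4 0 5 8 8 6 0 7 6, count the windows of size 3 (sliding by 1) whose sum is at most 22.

4 14 12 → sum 30
14 12 5 → sum 31
12 5 1 → sum 18  ≤ 22 ✓
5 1 2 → sum 8  ≤ 22 ✓
1 2 19 → sum 22  ≤ 22 ✓
2 19 17 → sum 38
19 17 7 → sum 43
17 7 13 → sum 37
7 13 7 → sum 27
13 7 5 → sum 25
7 5 2 → sum 14  ≤ 22 ✓
5 2 10 → sum 17  ≤ 22 ✓
2 10 4 → sum 16  ≤ 22 ✓
10 4 0 → sum 14  ≤ 22 ✓
4 0 5 → sum 9  ≤ 22 ✓
0 5 8 → sum 13  ≤ 22 ✓
5 8 8 → sum 21  ≤ 22 ✓
8 8 6 → sum 22  ≤ 22 ✓
8 6 0 → sum 14  ≤ 22 ✓
6 0 7 → sum 13  ≤ 22 ✓
0 7 6 → sum 13  ≤ 22 ✓
14 windows satisfy the condition.

14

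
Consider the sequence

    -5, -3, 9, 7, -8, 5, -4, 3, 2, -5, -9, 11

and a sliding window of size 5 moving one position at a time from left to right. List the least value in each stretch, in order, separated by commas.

(-5, -3, 9, 7, -8) → min -8
(-3, 9, 7, -8, 5) → min -8
(9, 7, -8, 5, -4) → min -8
(7, -8, 5, -4, 3) → min -8
(-8, 5, -4, 3, 2) → min -8
(5, -4, 3, 2, -5) → min -5
(-4, 3, 2, -5, -9) → min -9
(3, 2, -5, -9, 11) → min -9

-8, -8, -8, -8, -8, -5, -9, -9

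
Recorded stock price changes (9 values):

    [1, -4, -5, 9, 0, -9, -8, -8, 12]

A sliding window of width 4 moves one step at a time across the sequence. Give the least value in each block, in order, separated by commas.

Sliding a size-4 window across the 9 values:
[1, -4, -5, 9] → min -5
[-4, -5, 9, 0] → min -5
[-5, 9, 0, -9] → min -9
[9, 0, -9, -8] → min -9
[0, -9, -8, -8] → min -9
[-9, -8, -8, 12] → min -9

-5, -5, -9, -9, -9, -9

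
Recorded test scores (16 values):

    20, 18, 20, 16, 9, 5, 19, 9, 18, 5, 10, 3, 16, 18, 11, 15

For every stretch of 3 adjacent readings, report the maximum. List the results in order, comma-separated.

20, 20, 20, 16, 19, 19, 19, 18, 18, 10, 16, 18, 18, 18

Sliding a size-3 window across the 16 values:
[20, 18, 20] → max 20
[18, 20, 16] → max 20
[20, 16, 9] → max 20
[16, 9, 5] → max 16
[9, 5, 19] → max 19
[5, 19, 9] → max 19
[19, 9, 18] → max 19
[9, 18, 5] → max 18
[18, 5, 10] → max 18
[5, 10, 3] → max 10
[10, 3, 16] → max 16
[3, 16, 18] → max 18
[16, 18, 11] → max 18
[18, 11, 15] → max 18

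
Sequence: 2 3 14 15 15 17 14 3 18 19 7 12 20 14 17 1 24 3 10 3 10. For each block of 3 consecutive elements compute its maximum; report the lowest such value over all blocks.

10

(2, 3, 14) → max 14
(3, 14, 15) → max 15
(14, 15, 15) → max 15
(15, 15, 17) → max 17
(15, 17, 14) → max 17
(17, 14, 3) → max 17
(14, 3, 18) → max 18
(3, 18, 19) → max 19
(18, 19, 7) → max 19
(19, 7, 12) → max 19
(7, 12, 20) → max 20
(12, 20, 14) → max 20
(20, 14, 17) → max 20
(14, 17, 1) → max 17
(17, 1, 24) → max 24
(1, 24, 3) → max 24
(24, 3, 10) → max 24
(3, 10, 3) → max 10
(10, 3, 10) → max 10
Lowest of these is 10.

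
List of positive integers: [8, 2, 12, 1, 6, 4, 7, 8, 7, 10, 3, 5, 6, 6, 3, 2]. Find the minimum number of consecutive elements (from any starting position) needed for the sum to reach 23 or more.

3

add 8: running sum 8 < 23
add 2: running sum 10 < 23
add 12: running sum 22 < 23
end 3: [8, 2, 12, 1] sum 23, len 4
end 4: [8, 2, 12, 1, 6] sum 29, len 5
end 5: [12, 1, 6, 4] sum 23, len 4
end 6: [12, 1, 6, 4, 7] sum 30, len 5
end 7: [6, 4, 7, 8] sum 25, len 4
end 8: [4, 7, 8, 7] sum 26, len 4
end 9: [8, 7, 10] sum 25, len 3
end 10: [8, 7, 10, 3] sum 28, len 4
end 11: [7, 10, 3, 5] sum 25, len 4
end 12: [10, 3, 5, 6] sum 24, len 4
end 13: [10, 3, 5, 6, 6] sum 30, len 5
end 14: [3, 5, 6, 6, 3] sum 23, len 5
end 15: [3, 5, 6, 6, 3, 2] sum 25, len 6
Shortest qualifying length: 3.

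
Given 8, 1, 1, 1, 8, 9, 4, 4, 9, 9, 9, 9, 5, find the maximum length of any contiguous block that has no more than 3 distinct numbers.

8

[8] 1 distinct, len 1
[8, 1] 2 distinct, len 2
[8, 1, 1] 2 distinct, len 3
[8, 1, 1, 1] 2 distinct, len 4
[8, 1, 1, 1, 8] 2 distinct, len 5
[8, 1, 1, 1, 8, 9] 3 distinct, len 6
[8, 9, 4] 3 distinct, len 3
[8, 9, 4, 4] 3 distinct, len 4
[8, 9, 4, 4, 9] 3 distinct, len 5
[8, 9, 4, 4, 9, 9] 3 distinct, len 6
[8, 9, 4, 4, 9, 9, 9] 3 distinct, len 7
[8, 9, 4, 4, 9, 9, 9, 9] 3 distinct, len 8
[9, 4, 4, 9, 9, 9, 9, 5] 3 distinct, len 8
Longest length with ≤3 distinct: 8.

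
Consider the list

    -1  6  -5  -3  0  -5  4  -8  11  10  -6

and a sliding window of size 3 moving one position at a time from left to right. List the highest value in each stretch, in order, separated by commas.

6, 6, 0, 0, 4, 4, 11, 11, 11

(-1, 6, -5) → max 6
(6, -5, -3) → max 6
(-5, -3, 0) → max 0
(-3, 0, -5) → max 0
(0, -5, 4) → max 4
(-5, 4, -8) → max 4
(4, -8, 11) → max 11
(-8, 11, 10) → max 11
(11, 10, -6) → max 11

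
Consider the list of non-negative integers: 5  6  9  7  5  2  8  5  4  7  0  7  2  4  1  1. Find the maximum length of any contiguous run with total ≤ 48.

[5] sum 5 len 1
[5, 6] sum 11 len 2
[5, 6, 9] sum 20 len 3
[5, 6, 9, 7] sum 27 len 4
[5, 6, 9, 7, 5] sum 32 len 5
[5, 6, 9, 7, 5, 2] sum 34 len 6
[5, 6, 9, 7, 5, 2, 8] sum 42 len 7
[5, 6, 9, 7, 5, 2, 8, 5] sum 47 len 8
[6, 9, 7, 5, 2, 8, 5, 4] sum 46 len 8
[9, 7, 5, 2, 8, 5, 4, 7] sum 47 len 8
[9, 7, 5, 2, 8, 5, 4, 7, 0] sum 47 len 9
[7, 5, 2, 8, 5, 4, 7, 0, 7] sum 45 len 9
[7, 5, 2, 8, 5, 4, 7, 0, 7, 2] sum 47 len 10
[5, 2, 8, 5, 4, 7, 0, 7, 2, 4] sum 44 len 10
[5, 2, 8, 5, 4, 7, 0, 7, 2, 4, 1] sum 45 len 11
[5, 2, 8, 5, 4, 7, 0, 7, 2, 4, 1, 1] sum 46 len 12
Longest length seen: 12.

12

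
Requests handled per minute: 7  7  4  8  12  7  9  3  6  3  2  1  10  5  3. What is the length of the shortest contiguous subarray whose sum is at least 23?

3

Extend right; whenever the sum reaches 23, record the length and shrink from the left:
add 7: running sum 7 < 23
add 7: running sum 14 < 23
add 4: running sum 18 < 23
end 3: [7, 7, 4, 8] sum 26, len 4
end 4: [4, 8, 12] sum 24, len 3
end 5: [8, 12, 7] sum 27, len 3
end 6: [12, 7, 9] sum 28, len 3
end 7: [12, 7, 9, 3] sum 31, len 4
end 8: [7, 9, 3, 6] sum 25, len 4
end 9: [7, 9, 3, 6, 3] sum 28, len 5
end 10: [9, 3, 6, 3, 2] sum 23, len 5
end 11: [9, 3, 6, 3, 2, 1] sum 24, len 6
end 12: [3, 6, 3, 2, 1, 10] sum 25, len 6
end 13: [6, 3, 2, 1, 10, 5] sum 27, len 6
end 14: [3, 2, 1, 10, 5, 3] sum 24, len 6
Shortest qualifying length: 3.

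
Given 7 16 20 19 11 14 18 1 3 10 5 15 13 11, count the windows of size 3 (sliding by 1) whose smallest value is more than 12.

(7, 16, 20) → min 7
(16, 20, 19) → min 16  > 12 ✓
(20, 19, 11) → min 11
(19, 11, 14) → min 11
(11, 14, 18) → min 11
(14, 18, 1) → min 1
(18, 1, 3) → min 1
(1, 3, 10) → min 1
(3, 10, 5) → min 3
(10, 5, 15) → min 5
(5, 15, 13) → min 5
(15, 13, 11) → min 11
1 window satisfy the condition.

1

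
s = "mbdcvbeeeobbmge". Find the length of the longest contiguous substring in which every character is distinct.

5

add m: [m] len 1
add b: [m, b] len 2
add d: [m, b, d] len 3
add c: [m, b, d, c] len 4
add v: [m, b, d, c, v] len 5
add b (repeat b, move left end past it): [d, c, v, b] len 4
add e: [d, c, v, b, e] len 5
add e (repeat e, move left end past it): [e] len 1
add e (repeat e, move left end past it): [e] len 1
add o: [e, o] len 2
add b: [e, o, b] len 3
add b (repeat b, move left end past it): [b] len 1
add m: [b, m] len 2
add g: [b, m, g] len 3
add e: [b, m, g, e] len 4
Longest all-distinct length: 5.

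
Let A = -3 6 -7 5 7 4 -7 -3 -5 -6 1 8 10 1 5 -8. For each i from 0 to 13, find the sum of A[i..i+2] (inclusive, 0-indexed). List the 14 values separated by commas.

[-3, 6, -7] → sum -4
[6, -7, 5] → sum 4
[-7, 5, 7] → sum 5
[5, 7, 4] → sum 16
[7, 4, -7] → sum 4
[4, -7, -3] → sum -6
[-7, -3, -5] → sum -15
[-3, -5, -6] → sum -14
[-5, -6, 1] → sum -10
[-6, 1, 8] → sum 3
[1, 8, 10] → sum 19
[8, 10, 1] → sum 19
[10, 1, 5] → sum 16
[1, 5, -8] → sum -2

-4, 4, 5, 16, 4, -6, -15, -14, -10, 3, 19, 19, 16, -2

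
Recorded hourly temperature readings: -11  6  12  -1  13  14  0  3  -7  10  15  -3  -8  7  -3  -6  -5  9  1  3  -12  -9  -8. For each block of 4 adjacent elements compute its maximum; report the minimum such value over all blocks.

3

(-11, 6, 12, -1) → max 12
(6, 12, -1, 13) → max 13
(12, -1, 13, 14) → max 14
(-1, 13, 14, 0) → max 14
(13, 14, 0, 3) → max 14
(14, 0, 3, -7) → max 14
(0, 3, -7, 10) → max 10
(3, -7, 10, 15) → max 15
(-7, 10, 15, -3) → max 15
(10, 15, -3, -8) → max 15
(15, -3, -8, 7) → max 15
(-3, -8, 7, -3) → max 7
(-8, 7, -3, -6) → max 7
(7, -3, -6, -5) → max 7
(-3, -6, -5, 9) → max 9
(-6, -5, 9, 1) → max 9
(-5, 9, 1, 3) → max 9
(9, 1, 3, -12) → max 9
(1, 3, -12, -9) → max 3
(3, -12, -9, -8) → max 3
Minimum of these is 3.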